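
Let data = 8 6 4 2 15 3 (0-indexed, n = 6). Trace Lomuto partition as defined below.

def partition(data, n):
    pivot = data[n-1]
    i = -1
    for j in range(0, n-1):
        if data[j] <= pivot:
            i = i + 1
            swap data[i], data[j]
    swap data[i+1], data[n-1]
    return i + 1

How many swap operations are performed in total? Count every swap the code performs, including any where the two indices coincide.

pivot = data[5] = 3; i = -1
j=0: data[0]=8 > 3 → no swap
j=1: data[1]=6 > 3 → no swap
j=2: data[2]=4 > 3 → no swap
j=3: data[3]=2 ≤ 3 → i=0, swap data[0],data[3] → 2 6 4 8 15 3
j=4: data[4]=15 > 3 → no swap
final swap data[1],data[5] → 2 3 4 8 15 6; return 1

2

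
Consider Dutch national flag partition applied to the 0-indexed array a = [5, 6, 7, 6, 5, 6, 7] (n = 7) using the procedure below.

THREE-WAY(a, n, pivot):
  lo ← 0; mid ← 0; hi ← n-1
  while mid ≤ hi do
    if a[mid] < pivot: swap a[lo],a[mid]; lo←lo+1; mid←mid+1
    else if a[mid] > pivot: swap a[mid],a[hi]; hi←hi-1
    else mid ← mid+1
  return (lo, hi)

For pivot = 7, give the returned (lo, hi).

(5, 6)

lo=0 mid=0 hi=6
5<7: swap(0,0), lo=1 mid=1 ⇒ [5, 6, 7, 6, 5, 6, 7]
6<7: swap(1,1), lo=2 mid=2 ⇒ [5, 6, 7, 6, 5, 6, 7]
7=7: mid=3
6<7: swap(2,3), lo=3 mid=4 ⇒ [5, 6, 6, 7, 5, 6, 7]
5<7: swap(3,4), lo=4 mid=5 ⇒ [5, 6, 6, 5, 7, 6, 7]
6<7: swap(4,5), lo=5 mid=6 ⇒ [5, 6, 6, 5, 6, 7, 7]
7=7: mid=7
done. lo=5 hi=6; a=[5, 6, 6, 5, 6, 7, 7]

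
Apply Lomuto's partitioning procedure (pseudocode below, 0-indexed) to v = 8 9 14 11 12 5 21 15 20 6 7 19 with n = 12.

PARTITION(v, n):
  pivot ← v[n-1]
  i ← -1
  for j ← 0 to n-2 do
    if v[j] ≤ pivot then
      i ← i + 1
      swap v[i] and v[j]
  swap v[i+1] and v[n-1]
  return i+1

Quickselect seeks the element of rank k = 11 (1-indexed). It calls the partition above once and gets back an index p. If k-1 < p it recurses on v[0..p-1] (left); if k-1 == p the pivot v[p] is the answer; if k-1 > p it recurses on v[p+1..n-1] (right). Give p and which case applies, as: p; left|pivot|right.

9; right

pivot=19, i=-1
j=0: 8≤19, i=0, swap(0,0) ⇒ 8 9 14 11 12 5 21 15 20 6 7 19
j=1: 9≤19, i=1, swap(1,1) ⇒ 8 9 14 11 12 5 21 15 20 6 7 19
j=2: 14≤19, i=2, swap(2,2) ⇒ 8 9 14 11 12 5 21 15 20 6 7 19
j=3: 11≤19, i=3, swap(3,3) ⇒ 8 9 14 11 12 5 21 15 20 6 7 19
j=4: 12≤19, i=4, swap(4,4) ⇒ 8 9 14 11 12 5 21 15 20 6 7 19
j=5: 5≤19, i=5, swap(5,5) ⇒ 8 9 14 11 12 5 21 15 20 6 7 19
j=6: 21>19, skip
j=7: 15≤19, i=6, swap(6,7) ⇒ 8 9 14 11 12 5 15 21 20 6 7 19
j=8: 20>19, skip
j=9: 6≤19, i=7, swap(7,9) ⇒ 8 9 14 11 12 5 15 6 20 21 7 19
j=10: 7≤19, i=8, swap(8,10) ⇒ 8 9 14 11 12 5 15 6 7 21 20 19
swap(9,11) ⇒ 8 9 14 11 12 5 15 6 7 19 20 21; return 9
p = 9; k-1 = 10 > 9 ⇒ right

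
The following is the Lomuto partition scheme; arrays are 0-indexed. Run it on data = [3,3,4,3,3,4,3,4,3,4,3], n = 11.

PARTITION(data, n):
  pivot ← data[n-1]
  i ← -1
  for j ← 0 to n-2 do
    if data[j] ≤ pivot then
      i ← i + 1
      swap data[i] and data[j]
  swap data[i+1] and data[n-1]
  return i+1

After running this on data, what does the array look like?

pivot = data[10] = 3; i = -1
j=0: data[0]=3 ≤ 3 → i=0, swap data[0],data[0] (no change) → [3,3,4,3,3,4,3,4,3,4,3]
j=1: data[1]=3 ≤ 3 → i=1, swap data[1],data[1] (no change) → [3,3,4,3,3,4,3,4,3,4,3]
j=2: data[2]=4 > 3 → no swap
j=3: data[3]=3 ≤ 3 → i=2, swap data[2],data[3] → [3,3,3,4,3,4,3,4,3,4,3]
j=4: data[4]=3 ≤ 3 → i=3, swap data[3],data[4] → [3,3,3,3,4,4,3,4,3,4,3]
j=5: data[5]=4 > 3 → no swap
j=6: data[6]=3 ≤ 3 → i=4, swap data[4],data[6] → [3,3,3,3,3,4,4,4,3,4,3]
j=7: data[7]=4 > 3 → no swap
j=8: data[8]=3 ≤ 3 → i=5, swap data[5],data[8] → [3,3,3,3,3,3,4,4,4,4,3]
j=9: data[9]=4 > 3 → no swap
final swap data[6],data[10] → [3,3,3,3,3,3,3,4,4,4,4]; return 6

[3,3,3,3,3,3,3,4,4,4,4]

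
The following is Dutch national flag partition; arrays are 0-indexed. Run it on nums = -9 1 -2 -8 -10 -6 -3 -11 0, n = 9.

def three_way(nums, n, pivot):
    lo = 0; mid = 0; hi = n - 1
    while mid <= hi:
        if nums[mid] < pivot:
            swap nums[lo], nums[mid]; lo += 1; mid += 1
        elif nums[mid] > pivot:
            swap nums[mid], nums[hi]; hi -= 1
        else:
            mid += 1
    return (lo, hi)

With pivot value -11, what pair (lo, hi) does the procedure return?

(0, 0)

pivot = -11; lo=0, mid=0, hi=8
nums[mid]=-9>-11: swap nums[0],nums[8]; hi=7 → 0 1 -2 -8 -10 -6 -3 -11 -9
nums[mid]=0>-11: swap nums[0],nums[7]; hi=6 → -11 1 -2 -8 -10 -6 -3 0 -9
nums[mid]=-11=-11: mid=1
nums[mid]=1>-11: swap nums[1],nums[6]; hi=5 → -11 -3 -2 -8 -10 -6 1 0 -9
nums[mid]=-3>-11: swap nums[1],nums[5]; hi=4 → -11 -6 -2 -8 -10 -3 1 0 -9
nums[mid]=-6>-11: swap nums[1],nums[4]; hi=3 → -11 -10 -2 -8 -6 -3 1 0 -9
nums[mid]=-10>-11: swap nums[1],nums[3]; hi=2 → -11 -8 -2 -10 -6 -3 1 0 -9
nums[mid]=-8>-11: swap nums[1],nums[2]; hi=1 → -11 -2 -8 -10 -6 -3 1 0 -9
nums[mid]=-2>-11: swap nums[1],nums[1]; hi=0 → -11 -2 -8 -10 -6 -3 1 0 -9
end: lo=0, hi=0; nums = -11 -2 -8 -10 -6 -3 1 0 -9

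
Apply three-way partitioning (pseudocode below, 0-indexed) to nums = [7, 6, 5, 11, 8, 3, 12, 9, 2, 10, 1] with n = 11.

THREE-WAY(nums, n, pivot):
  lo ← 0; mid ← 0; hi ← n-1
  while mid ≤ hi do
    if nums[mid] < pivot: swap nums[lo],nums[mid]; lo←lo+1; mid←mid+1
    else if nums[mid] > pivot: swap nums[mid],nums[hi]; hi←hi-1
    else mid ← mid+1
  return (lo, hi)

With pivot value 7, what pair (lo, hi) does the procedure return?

(5, 5)

lo=0 mid=0 hi=10
7=7: mid=1
6<7: swap(0,1), lo=1 mid=2 ⇒ [6, 7, 5, 11, 8, 3, 12, 9, 2, 10, 1]
5<7: swap(1,2), lo=2 mid=3 ⇒ [6, 5, 7, 11, 8, 3, 12, 9, 2, 10, 1]
11>7: swap(3,10), hi=9 ⇒ [6, 5, 7, 1, 8, 3, 12, 9, 2, 10, 11]
1<7: swap(2,3), lo=3 mid=4 ⇒ [6, 5, 1, 7, 8, 3, 12, 9, 2, 10, 11]
8>7: swap(4,9), hi=8 ⇒ [6, 5, 1, 7, 10, 3, 12, 9, 2, 8, 11]
10>7: swap(4,8), hi=7 ⇒ [6, 5, 1, 7, 2, 3, 12, 9, 10, 8, 11]
2<7: swap(3,4), lo=4 mid=5 ⇒ [6, 5, 1, 2, 7, 3, 12, 9, 10, 8, 11]
3<7: swap(4,5), lo=5 mid=6 ⇒ [6, 5, 1, 2, 3, 7, 12, 9, 10, 8, 11]
12>7: swap(6,7), hi=6 ⇒ [6, 5, 1, 2, 3, 7, 9, 12, 10, 8, 11]
9>7: swap(6,6), hi=5 ⇒ [6, 5, 1, 2, 3, 7, 9, 12, 10, 8, 11]
done. lo=5 hi=5; nums=[6, 5, 1, 2, 3, 7, 9, 12, 10, 8, 11]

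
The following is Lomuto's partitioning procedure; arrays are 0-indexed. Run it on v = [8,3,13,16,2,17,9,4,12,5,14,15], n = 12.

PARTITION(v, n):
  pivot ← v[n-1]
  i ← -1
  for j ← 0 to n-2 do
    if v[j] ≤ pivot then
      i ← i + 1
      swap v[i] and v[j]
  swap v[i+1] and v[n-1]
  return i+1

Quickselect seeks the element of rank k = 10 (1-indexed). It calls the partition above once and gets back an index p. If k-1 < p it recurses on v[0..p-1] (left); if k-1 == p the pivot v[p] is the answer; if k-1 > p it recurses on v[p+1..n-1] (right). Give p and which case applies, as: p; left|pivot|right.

9; pivot

pivot=15, i=-1
j=0: 8≤15, i=0, swap(0,0) ⇒ [8,3,13,16,2,17,9,4,12,5,14,15]
j=1: 3≤15, i=1, swap(1,1) ⇒ [8,3,13,16,2,17,9,4,12,5,14,15]
j=2: 13≤15, i=2, swap(2,2) ⇒ [8,3,13,16,2,17,9,4,12,5,14,15]
j=3: 16>15, skip
j=4: 2≤15, i=3, swap(3,4) ⇒ [8,3,13,2,16,17,9,4,12,5,14,15]
j=5: 17>15, skip
j=6: 9≤15, i=4, swap(4,6) ⇒ [8,3,13,2,9,17,16,4,12,5,14,15]
j=7: 4≤15, i=5, swap(5,7) ⇒ [8,3,13,2,9,4,16,17,12,5,14,15]
j=8: 12≤15, i=6, swap(6,8) ⇒ [8,3,13,2,9,4,12,17,16,5,14,15]
j=9: 5≤15, i=7, swap(7,9) ⇒ [8,3,13,2,9,4,12,5,16,17,14,15]
j=10: 14≤15, i=8, swap(8,10) ⇒ [8,3,13,2,9,4,12,5,14,17,16,15]
swap(9,11) ⇒ [8,3,13,2,9,4,12,5,14,15,16,17]; return 9
p = 9; k-1 = 9 == 9 ⇒ pivot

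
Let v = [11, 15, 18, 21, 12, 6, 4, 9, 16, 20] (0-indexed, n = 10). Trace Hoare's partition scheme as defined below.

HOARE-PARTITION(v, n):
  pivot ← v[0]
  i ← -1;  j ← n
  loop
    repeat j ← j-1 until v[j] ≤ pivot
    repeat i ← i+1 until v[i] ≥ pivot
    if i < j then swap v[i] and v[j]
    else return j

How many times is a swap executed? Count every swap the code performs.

3

pivot = v[0] = 11; i = -1, j = 10
j→7 (v[7]=9≤11), i→0 (v[0]=11≥11); i<j, swap → [9, 15, 18, 21, 12, 6, 4, 11, 16, 20]
j→6 (v[6]=4≤11), i→1 (v[1]=15≥11); i<j, swap → [9, 4, 18, 21, 12, 6, 15, 11, 16, 20]
j→5 (v[5]=6≤11), i→2 (v[2]=18≥11); i<j, swap → [9, 4, 6, 21, 12, 18, 15, 11, 16, 20]
j→2, i→3; i≥j, return j=2. v = [9, 4, 6, 21, 12, 18, 15, 11, 16, 20]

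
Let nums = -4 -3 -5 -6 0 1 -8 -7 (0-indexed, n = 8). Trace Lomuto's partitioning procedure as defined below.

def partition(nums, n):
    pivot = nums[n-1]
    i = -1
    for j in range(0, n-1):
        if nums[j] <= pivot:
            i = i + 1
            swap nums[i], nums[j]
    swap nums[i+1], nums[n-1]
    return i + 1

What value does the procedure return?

1

pivot = nums[7] = -7; i = -1
j=0: nums[0]=-4 > -7 → no swap
j=1: nums[1]=-3 > -7 → no swap
j=2: nums[2]=-5 > -7 → no swap
j=3: nums[3]=-6 > -7 → no swap
j=4: nums[4]=0 > -7 → no swap
j=5: nums[5]=1 > -7 → no swap
j=6: nums[6]=-8 ≤ -7 → i=0, swap nums[0],nums[6] → -8 -3 -5 -6 0 1 -4 -7
final swap nums[1],nums[7] → -8 -7 -5 -6 0 1 -4 -3; return 1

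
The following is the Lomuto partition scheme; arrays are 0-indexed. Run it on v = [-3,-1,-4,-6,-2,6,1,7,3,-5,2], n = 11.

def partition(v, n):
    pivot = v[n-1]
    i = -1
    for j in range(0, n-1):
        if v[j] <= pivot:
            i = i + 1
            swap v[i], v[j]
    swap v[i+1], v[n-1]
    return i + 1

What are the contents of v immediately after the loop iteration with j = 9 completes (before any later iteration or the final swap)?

[-3,-1,-4,-6,-2,1,-5,7,3,6,2]

pivot = v[10] = 2; i = -1
j=0: v[0]=-3 ≤ 2 → i=0, swap v[0],v[0] (no change) → [-3,-1,-4,-6,-2,6,1,7,3,-5,2]
j=1: v[1]=-1 ≤ 2 → i=1, swap v[1],v[1] (no change) → [-3,-1,-4,-6,-2,6,1,7,3,-5,2]
j=2: v[2]=-4 ≤ 2 → i=2, swap v[2],v[2] (no change) → [-3,-1,-4,-6,-2,6,1,7,3,-5,2]
j=3: v[3]=-6 ≤ 2 → i=3, swap v[3],v[3] (no change) → [-3,-1,-4,-6,-2,6,1,7,3,-5,2]
j=4: v[4]=-2 ≤ 2 → i=4, swap v[4],v[4] (no change) → [-3,-1,-4,-6,-2,6,1,7,3,-5,2]
j=5: v[5]=6 > 2 → no swap
j=6: v[6]=1 ≤ 2 → i=5, swap v[5],v[6] → [-3,-1,-4,-6,-2,1,6,7,3,-5,2]
j=7: v[7]=7 > 2 → no swap
j=8: v[8]=3 > 2 → no swap
j=9: v[9]=-5 ≤ 2 → i=6, swap v[6],v[9] → [-3,-1,-4,-6,-2,1,-5,7,3,6,2]
(after j=9) v = [-3,-1,-4,-6,-2,1,-5,7,3,6,2]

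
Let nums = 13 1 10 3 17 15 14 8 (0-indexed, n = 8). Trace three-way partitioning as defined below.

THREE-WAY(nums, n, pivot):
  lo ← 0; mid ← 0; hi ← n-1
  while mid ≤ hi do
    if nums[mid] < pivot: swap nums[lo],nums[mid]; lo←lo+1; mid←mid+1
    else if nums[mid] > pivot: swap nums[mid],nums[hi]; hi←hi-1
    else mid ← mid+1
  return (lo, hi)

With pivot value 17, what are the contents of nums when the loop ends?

pivot = 17; lo=0, mid=0, hi=7
nums[mid]=13<17: swap nums[0],nums[0]; lo=1,mid=1 → 13 1 10 3 17 15 14 8
nums[mid]=1<17: swap nums[1],nums[1]; lo=2,mid=2 → 13 1 10 3 17 15 14 8
nums[mid]=10<17: swap nums[2],nums[2]; lo=3,mid=3 → 13 1 10 3 17 15 14 8
nums[mid]=3<17: swap nums[3],nums[3]; lo=4,mid=4 → 13 1 10 3 17 15 14 8
nums[mid]=17=17: mid=5
nums[mid]=15<17: swap nums[4],nums[5]; lo=5,mid=6 → 13 1 10 3 15 17 14 8
nums[mid]=14<17: swap nums[5],nums[6]; lo=6,mid=7 → 13 1 10 3 15 14 17 8
nums[mid]=8<17: swap nums[6],nums[7]; lo=7,mid=8 → 13 1 10 3 15 14 8 17
end: lo=7, hi=7; nums = 13 1 10 3 15 14 8 17

13 1 10 3 15 14 8 17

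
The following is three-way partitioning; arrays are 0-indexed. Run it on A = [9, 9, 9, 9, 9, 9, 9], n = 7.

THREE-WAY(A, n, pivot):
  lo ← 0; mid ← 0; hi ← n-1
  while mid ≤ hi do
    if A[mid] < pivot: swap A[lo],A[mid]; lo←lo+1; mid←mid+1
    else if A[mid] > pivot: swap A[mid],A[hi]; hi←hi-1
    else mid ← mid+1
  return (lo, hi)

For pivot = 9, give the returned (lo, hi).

(0, 6)

pivot = 9; lo=0, mid=0, hi=6
A[mid]=9=9: mid=1
A[mid]=9=9: mid=2
A[mid]=9=9: mid=3
A[mid]=9=9: mid=4
A[mid]=9=9: mid=5
A[mid]=9=9: mid=6
A[mid]=9=9: mid=7
end: lo=0, hi=6; A = [9, 9, 9, 9, 9, 9, 9]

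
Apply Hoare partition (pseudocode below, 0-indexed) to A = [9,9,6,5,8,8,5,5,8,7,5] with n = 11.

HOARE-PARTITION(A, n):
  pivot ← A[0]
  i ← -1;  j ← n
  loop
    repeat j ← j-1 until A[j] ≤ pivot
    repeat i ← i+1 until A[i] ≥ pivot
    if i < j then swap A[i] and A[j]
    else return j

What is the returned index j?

pivot = A[0] = 9; i = -1, j = 11
j→10 (A[10]=5≤9), i→0 (A[0]=9≥9); i<j, swap → [5,9,6,5,8,8,5,5,8,7,9]
j→9 (A[9]=7≤9), i→1 (A[1]=9≥9); i<j, swap → [5,7,6,5,8,8,5,5,8,9,9]
j→8, i→9; i≥j, return j=8. A = [5,7,6,5,8,8,5,5,8,9,9]

8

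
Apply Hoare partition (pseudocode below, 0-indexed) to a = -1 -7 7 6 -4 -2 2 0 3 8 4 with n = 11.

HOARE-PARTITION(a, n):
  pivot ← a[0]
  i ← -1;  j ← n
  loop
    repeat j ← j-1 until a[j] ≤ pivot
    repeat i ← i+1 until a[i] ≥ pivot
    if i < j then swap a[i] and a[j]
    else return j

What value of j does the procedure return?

pivot = a[0] = -1; i = -1, j = 11
j→5 (a[5]=-2≤-1), i→0 (a[0]=-1≥-1); i<j, swap → -2 -7 7 6 -4 -1 2 0 3 8 4
j→4 (a[4]=-4≤-1), i→2 (a[2]=7≥-1); i<j, swap → -2 -7 -4 6 7 -1 2 0 3 8 4
j→2, i→3; i≥j, return j=2. a = -2 -7 -4 6 7 -1 2 0 3 8 4

2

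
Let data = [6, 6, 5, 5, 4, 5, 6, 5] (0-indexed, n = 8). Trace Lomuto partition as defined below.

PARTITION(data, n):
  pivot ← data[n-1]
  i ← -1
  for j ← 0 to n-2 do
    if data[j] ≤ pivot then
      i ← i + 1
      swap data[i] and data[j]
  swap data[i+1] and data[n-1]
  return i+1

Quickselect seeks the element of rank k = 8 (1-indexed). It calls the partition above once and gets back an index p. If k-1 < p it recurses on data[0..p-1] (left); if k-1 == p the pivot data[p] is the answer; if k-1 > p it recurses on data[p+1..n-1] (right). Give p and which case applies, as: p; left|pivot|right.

pivot=5, i=-1
j=0: 6>5, skip
j=1: 6>5, skip
j=2: 5≤5, i=0, swap(0,2) ⇒ [5, 6, 6, 5, 4, 5, 6, 5]
j=3: 5≤5, i=1, swap(1,3) ⇒ [5, 5, 6, 6, 4, 5, 6, 5]
j=4: 4≤5, i=2, swap(2,4) ⇒ [5, 5, 4, 6, 6, 5, 6, 5]
j=5: 5≤5, i=3, swap(3,5) ⇒ [5, 5, 4, 5, 6, 6, 6, 5]
j=6: 6>5, skip
swap(4,7) ⇒ [5, 5, 4, 5, 5, 6, 6, 6]; return 4
p = 4; k-1 = 7 > 4 ⇒ right

4; right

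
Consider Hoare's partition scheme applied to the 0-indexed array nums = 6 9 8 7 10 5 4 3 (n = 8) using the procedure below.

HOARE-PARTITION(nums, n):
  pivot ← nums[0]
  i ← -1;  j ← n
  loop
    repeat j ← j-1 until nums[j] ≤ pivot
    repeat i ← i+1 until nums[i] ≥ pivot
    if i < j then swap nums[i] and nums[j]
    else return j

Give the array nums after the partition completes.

pivot = nums[0] = 6; i = -1, j = 8
j→7 (nums[7]=3≤6), i→0 (nums[0]=6≥6); i<j, swap → 3 9 8 7 10 5 4 6
j→6 (nums[6]=4≤6), i→1 (nums[1]=9≥6); i<j, swap → 3 4 8 7 10 5 9 6
j→5 (nums[5]=5≤6), i→2 (nums[2]=8≥6); i<j, swap → 3 4 5 7 10 8 9 6
j→2, i→3; i≥j, return j=2. nums = 3 4 5 7 10 8 9 6

3 4 5 7 10 8 9 6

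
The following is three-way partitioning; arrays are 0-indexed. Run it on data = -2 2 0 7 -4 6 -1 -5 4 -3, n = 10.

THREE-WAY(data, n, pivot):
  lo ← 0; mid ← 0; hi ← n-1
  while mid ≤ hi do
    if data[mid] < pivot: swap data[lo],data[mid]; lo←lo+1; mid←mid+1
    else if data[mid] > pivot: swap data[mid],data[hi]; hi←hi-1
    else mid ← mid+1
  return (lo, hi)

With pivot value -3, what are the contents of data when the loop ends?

lo=0 mid=0 hi=9
-2>-3: swap(0,9), hi=8 ⇒ -3 2 0 7 -4 6 -1 -5 4 -2
-3=-3: mid=1
2>-3: swap(1,8), hi=7 ⇒ -3 4 0 7 -4 6 -1 -5 2 -2
4>-3: swap(1,7), hi=6 ⇒ -3 -5 0 7 -4 6 -1 4 2 -2
-5<-3: swap(0,1), lo=1 mid=2 ⇒ -5 -3 0 7 -4 6 -1 4 2 -2
0>-3: swap(2,6), hi=5 ⇒ -5 -3 -1 7 -4 6 0 4 2 -2
-1>-3: swap(2,5), hi=4 ⇒ -5 -3 6 7 -4 -1 0 4 2 -2
6>-3: swap(2,4), hi=3 ⇒ -5 -3 -4 7 6 -1 0 4 2 -2
-4<-3: swap(1,2), lo=2 mid=3 ⇒ -5 -4 -3 7 6 -1 0 4 2 -2
7>-3: swap(3,3), hi=2 ⇒ -5 -4 -3 7 6 -1 0 4 2 -2
done. lo=2 hi=2; data=-5 -4 -3 7 6 -1 0 4 2 -2

-5 -4 -3 7 6 -1 0 4 2 -2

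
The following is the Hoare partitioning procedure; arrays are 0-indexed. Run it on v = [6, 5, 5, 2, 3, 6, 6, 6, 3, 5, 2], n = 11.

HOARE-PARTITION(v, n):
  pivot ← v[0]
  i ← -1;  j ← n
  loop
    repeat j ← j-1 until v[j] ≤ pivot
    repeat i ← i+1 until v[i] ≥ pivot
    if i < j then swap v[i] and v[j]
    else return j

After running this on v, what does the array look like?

pivot=6
j stops at 10 (2), i stops at 0 (6); swap ⇒ [2, 5, 5, 2, 3, 6, 6, 6, 3, 5, 6]
j stops at 9 (5), i stops at 5 (6); swap ⇒ [2, 5, 5, 2, 3, 5, 6, 6, 3, 6, 6]
j stops at 8 (3), i stops at 6 (6); swap ⇒ [2, 5, 5, 2, 3, 5, 3, 6, 6, 6, 6]
j stops at 7, i stops at 7; i≥j ⇒ return 7. v=[2, 5, 5, 2, 3, 5, 3, 6, 6, 6, 6]

[2, 5, 5, 2, 3, 5, 3, 6, 6, 6, 6]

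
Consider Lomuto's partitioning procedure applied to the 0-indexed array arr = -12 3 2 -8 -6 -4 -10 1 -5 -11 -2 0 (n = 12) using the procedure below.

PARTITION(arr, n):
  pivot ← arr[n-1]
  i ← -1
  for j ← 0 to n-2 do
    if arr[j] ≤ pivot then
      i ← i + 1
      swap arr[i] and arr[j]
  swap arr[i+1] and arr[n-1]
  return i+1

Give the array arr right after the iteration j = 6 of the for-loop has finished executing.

pivot=0, i=-1
j=0: -12≤0, i=0, swap(0,0) ⇒ -12 3 2 -8 -6 -4 -10 1 -5 -11 -2 0
j=1: 3>0, skip
j=2: 2>0, skip
j=3: -8≤0, i=1, swap(1,3) ⇒ -12 -8 2 3 -6 -4 -10 1 -5 -11 -2 0
j=4: -6≤0, i=2, swap(2,4) ⇒ -12 -8 -6 3 2 -4 -10 1 -5 -11 -2 0
j=5: -4≤0, i=3, swap(3,5) ⇒ -12 -8 -6 -4 2 3 -10 1 -5 -11 -2 0
j=6: -10≤0, i=4, swap(4,6) ⇒ -12 -8 -6 -4 -10 3 2 1 -5 -11 -2 0
(after j=6) arr = -12 -8 -6 -4 -10 3 2 1 -5 -11 -2 0

-12 -8 -6 -4 -10 3 2 1 -5 -11 -2 0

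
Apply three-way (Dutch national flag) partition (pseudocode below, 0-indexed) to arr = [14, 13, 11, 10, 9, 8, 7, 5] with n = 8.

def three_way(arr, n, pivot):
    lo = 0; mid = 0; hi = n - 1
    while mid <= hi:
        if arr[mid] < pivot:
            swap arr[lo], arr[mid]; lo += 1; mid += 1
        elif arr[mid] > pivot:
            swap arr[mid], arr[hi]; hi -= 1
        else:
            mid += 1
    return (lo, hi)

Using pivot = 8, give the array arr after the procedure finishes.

pivot = 8; lo=0, mid=0, hi=7
arr[mid]=14>8: swap arr[0],arr[7]; hi=6 → [5, 13, 11, 10, 9, 8, 7, 14]
arr[mid]=5<8: swap arr[0],arr[0]; lo=1,mid=1 → [5, 13, 11, 10, 9, 8, 7, 14]
arr[mid]=13>8: swap arr[1],arr[6]; hi=5 → [5, 7, 11, 10, 9, 8, 13, 14]
arr[mid]=7<8: swap arr[1],arr[1]; lo=2,mid=2 → [5, 7, 11, 10, 9, 8, 13, 14]
arr[mid]=11>8: swap arr[2],arr[5]; hi=4 → [5, 7, 8, 10, 9, 11, 13, 14]
arr[mid]=8=8: mid=3
arr[mid]=10>8: swap arr[3],arr[4]; hi=3 → [5, 7, 8, 9, 10, 11, 13, 14]
arr[mid]=9>8: swap arr[3],arr[3]; hi=2 → [5, 7, 8, 9, 10, 11, 13, 14]
end: lo=2, hi=2; arr = [5, 7, 8, 9, 10, 11, 13, 14]

[5, 7, 8, 9, 10, 11, 13, 14]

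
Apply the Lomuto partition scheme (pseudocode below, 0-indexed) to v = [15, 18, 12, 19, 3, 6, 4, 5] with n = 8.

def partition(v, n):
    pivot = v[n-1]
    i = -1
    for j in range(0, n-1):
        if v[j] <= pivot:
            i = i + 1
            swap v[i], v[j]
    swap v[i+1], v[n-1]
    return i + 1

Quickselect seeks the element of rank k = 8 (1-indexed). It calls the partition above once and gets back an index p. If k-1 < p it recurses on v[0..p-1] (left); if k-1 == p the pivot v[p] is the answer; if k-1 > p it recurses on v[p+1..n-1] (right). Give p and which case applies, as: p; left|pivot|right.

2; right

pivot = v[7] = 5; i = -1
j=0: v[0]=15 > 5 → no swap
j=1: v[1]=18 > 5 → no swap
j=2: v[2]=12 > 5 → no swap
j=3: v[3]=19 > 5 → no swap
j=4: v[4]=3 ≤ 5 → i=0, swap v[0],v[4] → [3, 18, 12, 19, 15, 6, 4, 5]
j=5: v[5]=6 > 5 → no swap
j=6: v[6]=4 ≤ 5 → i=1, swap v[1],v[6] → [3, 4, 12, 19, 15, 6, 18, 5]
final swap v[2],v[7] → [3, 4, 5, 19, 15, 6, 18, 12]; return 2
p = 2; k-1 = 7 > 2 ⇒ right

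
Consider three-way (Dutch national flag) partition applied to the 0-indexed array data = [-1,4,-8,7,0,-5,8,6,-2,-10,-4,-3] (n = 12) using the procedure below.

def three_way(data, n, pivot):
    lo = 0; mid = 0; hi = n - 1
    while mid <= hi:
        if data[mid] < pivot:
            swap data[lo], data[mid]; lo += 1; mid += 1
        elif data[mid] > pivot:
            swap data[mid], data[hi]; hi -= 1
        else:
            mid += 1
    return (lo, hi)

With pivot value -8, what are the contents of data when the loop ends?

[-10,-8,7,0,-5,8,6,-2,4,-4,-3,-1]

lo=0 mid=0 hi=11
-1>-8: swap(0,11), hi=10 ⇒ [-3,4,-8,7,0,-5,8,6,-2,-10,-4,-1]
-3>-8: swap(0,10), hi=9 ⇒ [-4,4,-8,7,0,-5,8,6,-2,-10,-3,-1]
-4>-8: swap(0,9), hi=8 ⇒ [-10,4,-8,7,0,-5,8,6,-2,-4,-3,-1]
-10<-8: swap(0,0), lo=1 mid=1 ⇒ [-10,4,-8,7,0,-5,8,6,-2,-4,-3,-1]
4>-8: swap(1,8), hi=7 ⇒ [-10,-2,-8,7,0,-5,8,6,4,-4,-3,-1]
-2>-8: swap(1,7), hi=6 ⇒ [-10,6,-8,7,0,-5,8,-2,4,-4,-3,-1]
6>-8: swap(1,6), hi=5 ⇒ [-10,8,-8,7,0,-5,6,-2,4,-4,-3,-1]
8>-8: swap(1,5), hi=4 ⇒ [-10,-5,-8,7,0,8,6,-2,4,-4,-3,-1]
-5>-8: swap(1,4), hi=3 ⇒ [-10,0,-8,7,-5,8,6,-2,4,-4,-3,-1]
0>-8: swap(1,3), hi=2 ⇒ [-10,7,-8,0,-5,8,6,-2,4,-4,-3,-1]
7>-8: swap(1,2), hi=1 ⇒ [-10,-8,7,0,-5,8,6,-2,4,-4,-3,-1]
-8=-8: mid=2
done. lo=1 hi=1; data=[-10,-8,7,0,-5,8,6,-2,4,-4,-3,-1]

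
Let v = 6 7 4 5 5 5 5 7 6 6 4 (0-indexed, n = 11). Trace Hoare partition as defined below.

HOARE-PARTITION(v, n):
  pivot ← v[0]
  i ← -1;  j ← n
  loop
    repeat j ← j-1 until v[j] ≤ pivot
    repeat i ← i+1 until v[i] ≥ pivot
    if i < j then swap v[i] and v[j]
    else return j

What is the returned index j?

pivot = v[0] = 6; i = -1, j = 11
j→10 (v[10]=4≤6), i→0 (v[0]=6≥6); i<j, swap → 4 7 4 5 5 5 5 7 6 6 6
j→9 (v[9]=6≤6), i→1 (v[1]=7≥6); i<j, swap → 4 6 4 5 5 5 5 7 6 7 6
j→8 (v[8]=6≤6), i→7 (v[7]=7≥6); i<j, swap → 4 6 4 5 5 5 5 6 7 7 6
j→7, i→8; i≥j, return j=7. v = 4 6 4 5 5 5 5 6 7 7 6

7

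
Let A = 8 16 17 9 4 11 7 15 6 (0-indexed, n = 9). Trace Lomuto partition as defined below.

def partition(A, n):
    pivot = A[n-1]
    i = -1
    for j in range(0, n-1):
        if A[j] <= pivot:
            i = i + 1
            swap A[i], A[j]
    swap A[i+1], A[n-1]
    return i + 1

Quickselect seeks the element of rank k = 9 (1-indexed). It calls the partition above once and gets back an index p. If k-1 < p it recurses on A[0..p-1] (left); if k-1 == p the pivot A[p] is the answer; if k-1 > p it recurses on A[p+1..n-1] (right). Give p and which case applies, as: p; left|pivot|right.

1; right

pivot=6, i=-1
j=0: 8>6, skip
j=1: 16>6, skip
j=2: 17>6, skip
j=3: 9>6, skip
j=4: 4≤6, i=0, swap(0,4) ⇒ 4 16 17 9 8 11 7 15 6
j=5: 11>6, skip
j=6: 7>6, skip
j=7: 15>6, skip
swap(1,8) ⇒ 4 6 17 9 8 11 7 15 16; return 1
p = 1; k-1 = 8 > 1 ⇒ right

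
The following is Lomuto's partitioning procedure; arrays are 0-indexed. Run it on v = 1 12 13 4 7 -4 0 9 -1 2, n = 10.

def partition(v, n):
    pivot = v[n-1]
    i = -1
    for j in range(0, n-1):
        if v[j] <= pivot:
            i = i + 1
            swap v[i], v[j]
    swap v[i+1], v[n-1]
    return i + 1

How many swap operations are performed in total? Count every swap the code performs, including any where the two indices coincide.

5

pivot = v[9] = 2; i = -1
j=0: v[0]=1 ≤ 2 → i=0, swap v[0],v[0] (no change) → 1 12 13 4 7 -4 0 9 -1 2
j=1: v[1]=12 > 2 → no swap
j=2: v[2]=13 > 2 → no swap
j=3: v[3]=4 > 2 → no swap
j=4: v[4]=7 > 2 → no swap
j=5: v[5]=-4 ≤ 2 → i=1, swap v[1],v[5] → 1 -4 13 4 7 12 0 9 -1 2
j=6: v[6]=0 ≤ 2 → i=2, swap v[2],v[6] → 1 -4 0 4 7 12 13 9 -1 2
j=7: v[7]=9 > 2 → no swap
j=8: v[8]=-1 ≤ 2 → i=3, swap v[3],v[8] → 1 -4 0 -1 7 12 13 9 4 2
final swap v[4],v[9] → 1 -4 0 -1 2 12 13 9 4 7; return 4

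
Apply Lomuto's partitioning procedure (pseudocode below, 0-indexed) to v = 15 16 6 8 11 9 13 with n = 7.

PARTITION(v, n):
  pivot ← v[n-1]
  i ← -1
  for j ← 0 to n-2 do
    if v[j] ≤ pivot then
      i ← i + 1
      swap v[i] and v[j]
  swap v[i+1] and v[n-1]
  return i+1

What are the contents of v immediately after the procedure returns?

6 8 11 9 13 16 15

pivot = v[6] = 13; i = -1
j=0: v[0]=15 > 13 → no swap
j=1: v[1]=16 > 13 → no swap
j=2: v[2]=6 ≤ 13 → i=0, swap v[0],v[2] → 6 16 15 8 11 9 13
j=3: v[3]=8 ≤ 13 → i=1, swap v[1],v[3] → 6 8 15 16 11 9 13
j=4: v[4]=11 ≤ 13 → i=2, swap v[2],v[4] → 6 8 11 16 15 9 13
j=5: v[5]=9 ≤ 13 → i=3, swap v[3],v[5] → 6 8 11 9 15 16 13
final swap v[4],v[6] → 6 8 11 9 13 16 15; return 4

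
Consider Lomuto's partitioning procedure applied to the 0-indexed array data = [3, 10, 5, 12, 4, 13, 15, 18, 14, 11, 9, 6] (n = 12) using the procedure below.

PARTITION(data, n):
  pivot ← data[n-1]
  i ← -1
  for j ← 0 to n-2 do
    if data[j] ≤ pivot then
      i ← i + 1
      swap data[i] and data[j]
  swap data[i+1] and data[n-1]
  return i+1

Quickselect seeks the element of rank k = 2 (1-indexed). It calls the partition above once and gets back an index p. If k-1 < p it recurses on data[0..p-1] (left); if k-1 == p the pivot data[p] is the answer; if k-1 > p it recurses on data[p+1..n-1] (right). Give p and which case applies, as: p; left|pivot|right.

3; left

pivot=6, i=-1
j=0: 3≤6, i=0, swap(0,0) ⇒ [3, 10, 5, 12, 4, 13, 15, 18, 14, 11, 9, 6]
j=1: 10>6, skip
j=2: 5≤6, i=1, swap(1,2) ⇒ [3, 5, 10, 12, 4, 13, 15, 18, 14, 11, 9, 6]
j=3: 12>6, skip
j=4: 4≤6, i=2, swap(2,4) ⇒ [3, 5, 4, 12, 10, 13, 15, 18, 14, 11, 9, 6]
j=5: 13>6, skip
j=6: 15>6, skip
j=7: 18>6, skip
j=8: 14>6, skip
j=9: 11>6, skip
j=10: 9>6, skip
swap(3,11) ⇒ [3, 5, 4, 6, 10, 13, 15, 18, 14, 11, 9, 12]; return 3
p = 3; k-1 = 1 < 3 ⇒ left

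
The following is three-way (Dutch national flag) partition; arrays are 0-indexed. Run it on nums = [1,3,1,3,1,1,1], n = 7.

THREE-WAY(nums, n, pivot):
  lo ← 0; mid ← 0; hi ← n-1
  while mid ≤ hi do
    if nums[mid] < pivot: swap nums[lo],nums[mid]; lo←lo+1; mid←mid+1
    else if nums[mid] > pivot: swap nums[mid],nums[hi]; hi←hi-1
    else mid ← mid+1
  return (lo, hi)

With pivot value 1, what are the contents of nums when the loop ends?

lo=0 mid=0 hi=6
1=1: mid=1
3>1: swap(1,6), hi=5 ⇒ [1,1,1,3,1,1,3]
1=1: mid=2
1=1: mid=3
3>1: swap(3,5), hi=4 ⇒ [1,1,1,1,1,3,3]
1=1: mid=4
1=1: mid=5
done. lo=0 hi=4; nums=[1,1,1,1,1,3,3]

[1,1,1,1,1,3,3]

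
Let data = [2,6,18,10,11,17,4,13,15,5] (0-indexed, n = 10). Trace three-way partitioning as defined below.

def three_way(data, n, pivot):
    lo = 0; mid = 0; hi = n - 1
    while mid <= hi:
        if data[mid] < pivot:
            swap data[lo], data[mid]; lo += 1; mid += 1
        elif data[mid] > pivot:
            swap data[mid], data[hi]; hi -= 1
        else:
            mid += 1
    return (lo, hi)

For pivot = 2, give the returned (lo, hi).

(0, 0)

lo=0 mid=0 hi=9
2=2: mid=1
6>2: swap(1,9), hi=8 ⇒ [2,5,18,10,11,17,4,13,15,6]
5>2: swap(1,8), hi=7 ⇒ [2,15,18,10,11,17,4,13,5,6]
15>2: swap(1,7), hi=6 ⇒ [2,13,18,10,11,17,4,15,5,6]
13>2: swap(1,6), hi=5 ⇒ [2,4,18,10,11,17,13,15,5,6]
4>2: swap(1,5), hi=4 ⇒ [2,17,18,10,11,4,13,15,5,6]
17>2: swap(1,4), hi=3 ⇒ [2,11,18,10,17,4,13,15,5,6]
11>2: swap(1,3), hi=2 ⇒ [2,10,18,11,17,4,13,15,5,6]
10>2: swap(1,2), hi=1 ⇒ [2,18,10,11,17,4,13,15,5,6]
18>2: swap(1,1), hi=0 ⇒ [2,18,10,11,17,4,13,15,5,6]
done. lo=0 hi=0; data=[2,18,10,11,17,4,13,15,5,6]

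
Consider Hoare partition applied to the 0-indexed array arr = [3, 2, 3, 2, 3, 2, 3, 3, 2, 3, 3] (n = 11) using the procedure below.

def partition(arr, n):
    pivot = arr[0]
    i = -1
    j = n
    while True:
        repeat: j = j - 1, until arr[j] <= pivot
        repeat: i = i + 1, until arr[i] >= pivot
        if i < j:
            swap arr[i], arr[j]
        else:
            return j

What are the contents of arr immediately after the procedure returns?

[3, 2, 3, 2, 2, 2, 3, 3, 3, 3, 3]

pivot=3
j stops at 10 (3), i stops at 0 (3); swap ⇒ [3, 2, 3, 2, 3, 2, 3, 3, 2, 3, 3]
j stops at 9 (3), i stops at 2 (3); swap ⇒ [3, 2, 3, 2, 3, 2, 3, 3, 2, 3, 3]
j stops at 8 (2), i stops at 4 (3); swap ⇒ [3, 2, 3, 2, 2, 2, 3, 3, 3, 3, 3]
j stops at 7 (3), i stops at 6 (3); swap ⇒ [3, 2, 3, 2, 2, 2, 3, 3, 3, 3, 3]
j stops at 6, i stops at 7; i≥j ⇒ return 6. arr=[3, 2, 3, 2, 2, 2, 3, 3, 3, 3, 3]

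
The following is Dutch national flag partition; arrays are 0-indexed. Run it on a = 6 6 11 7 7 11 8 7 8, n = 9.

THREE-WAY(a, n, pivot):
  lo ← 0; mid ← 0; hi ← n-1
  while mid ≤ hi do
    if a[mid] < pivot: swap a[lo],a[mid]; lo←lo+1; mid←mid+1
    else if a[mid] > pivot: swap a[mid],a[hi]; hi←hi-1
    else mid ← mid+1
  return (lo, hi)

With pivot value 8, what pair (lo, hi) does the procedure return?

(5, 6)

lo=0 mid=0 hi=8
6<8: swap(0,0), lo=1 mid=1 ⇒ 6 6 11 7 7 11 8 7 8
6<8: swap(1,1), lo=2 mid=2 ⇒ 6 6 11 7 7 11 8 7 8
11>8: swap(2,8), hi=7 ⇒ 6 6 8 7 7 11 8 7 11
8=8: mid=3
7<8: swap(2,3), lo=3 mid=4 ⇒ 6 6 7 8 7 11 8 7 11
7<8: swap(3,4), lo=4 mid=5 ⇒ 6 6 7 7 8 11 8 7 11
11>8: swap(5,7), hi=6 ⇒ 6 6 7 7 8 7 8 11 11
7<8: swap(4,5), lo=5 mid=6 ⇒ 6 6 7 7 7 8 8 11 11
8=8: mid=7
done. lo=5 hi=6; a=6 6 7 7 7 8 8 11 11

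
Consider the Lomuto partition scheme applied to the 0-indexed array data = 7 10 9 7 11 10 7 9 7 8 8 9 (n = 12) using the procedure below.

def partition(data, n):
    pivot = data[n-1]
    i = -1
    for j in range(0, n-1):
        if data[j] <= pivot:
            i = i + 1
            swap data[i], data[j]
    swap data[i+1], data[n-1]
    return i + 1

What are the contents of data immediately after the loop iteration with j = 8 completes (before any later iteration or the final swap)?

7 9 7 7 9 7 10 11 10 8 8 9

pivot=9, i=-1
j=0: 7≤9, i=0, swap(0,0) ⇒ 7 10 9 7 11 10 7 9 7 8 8 9
j=1: 10>9, skip
j=2: 9≤9, i=1, swap(1,2) ⇒ 7 9 10 7 11 10 7 9 7 8 8 9
j=3: 7≤9, i=2, swap(2,3) ⇒ 7 9 7 10 11 10 7 9 7 8 8 9
j=4: 11>9, skip
j=5: 10>9, skip
j=6: 7≤9, i=3, swap(3,6) ⇒ 7 9 7 7 11 10 10 9 7 8 8 9
j=7: 9≤9, i=4, swap(4,7) ⇒ 7 9 7 7 9 10 10 11 7 8 8 9
j=8: 7≤9, i=5, swap(5,8) ⇒ 7 9 7 7 9 7 10 11 10 8 8 9
(after j=8) data = 7 9 7 7 9 7 10 11 10 8 8 9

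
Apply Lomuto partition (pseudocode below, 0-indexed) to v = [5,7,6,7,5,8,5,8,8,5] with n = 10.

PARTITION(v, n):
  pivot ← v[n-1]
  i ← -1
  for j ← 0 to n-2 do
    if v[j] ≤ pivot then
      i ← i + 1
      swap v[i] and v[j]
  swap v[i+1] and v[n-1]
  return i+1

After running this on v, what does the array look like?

[5,5,5,5,7,8,6,8,8,7]

pivot=5, i=-1
j=0: 5≤5, i=0, swap(0,0) ⇒ [5,7,6,7,5,8,5,8,8,5]
j=1: 7>5, skip
j=2: 6>5, skip
j=3: 7>5, skip
j=4: 5≤5, i=1, swap(1,4) ⇒ [5,5,6,7,7,8,5,8,8,5]
j=5: 8>5, skip
j=6: 5≤5, i=2, swap(2,6) ⇒ [5,5,5,7,7,8,6,8,8,5]
j=7: 8>5, skip
j=8: 8>5, skip
swap(3,9) ⇒ [5,5,5,5,7,8,6,8,8,7]; return 3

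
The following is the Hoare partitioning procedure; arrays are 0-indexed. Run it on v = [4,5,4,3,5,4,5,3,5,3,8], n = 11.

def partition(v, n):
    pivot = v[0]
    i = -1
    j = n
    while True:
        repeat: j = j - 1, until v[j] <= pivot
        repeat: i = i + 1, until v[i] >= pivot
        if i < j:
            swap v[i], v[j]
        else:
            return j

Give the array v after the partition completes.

[3,3,4,3,5,4,5,5,5,4,8]

pivot=4
j stops at 9 (3), i stops at 0 (4); swap ⇒ [3,5,4,3,5,4,5,3,5,4,8]
j stops at 7 (3), i stops at 1 (5); swap ⇒ [3,3,4,3,5,4,5,5,5,4,8]
j stops at 5 (4), i stops at 2 (4); swap ⇒ [3,3,4,3,5,4,5,5,5,4,8]
j stops at 3, i stops at 4; i≥j ⇒ return 3. v=[3,3,4,3,5,4,5,5,5,4,8]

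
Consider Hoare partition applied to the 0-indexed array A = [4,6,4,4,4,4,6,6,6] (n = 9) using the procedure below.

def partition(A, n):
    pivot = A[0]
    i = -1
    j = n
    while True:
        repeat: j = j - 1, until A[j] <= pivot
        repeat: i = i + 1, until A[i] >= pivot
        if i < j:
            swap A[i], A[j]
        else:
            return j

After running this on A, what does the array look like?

[4,4,4,4,6,4,6,6,6]

pivot=4
j stops at 5 (4), i stops at 0 (4); swap ⇒ [4,6,4,4,4,4,6,6,6]
j stops at 4 (4), i stops at 1 (6); swap ⇒ [4,4,4,4,6,4,6,6,6]
j stops at 3 (4), i stops at 2 (4); swap ⇒ [4,4,4,4,6,4,6,6,6]
j stops at 2, i stops at 3; i≥j ⇒ return 2. A=[4,4,4,4,6,4,6,6,6]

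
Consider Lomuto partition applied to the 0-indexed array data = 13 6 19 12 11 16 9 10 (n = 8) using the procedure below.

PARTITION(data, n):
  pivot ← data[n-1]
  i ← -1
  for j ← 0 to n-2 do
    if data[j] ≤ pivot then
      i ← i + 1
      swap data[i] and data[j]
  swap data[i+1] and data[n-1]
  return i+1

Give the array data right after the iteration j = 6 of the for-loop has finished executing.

pivot = data[7] = 10; i = -1
j=0: data[0]=13 > 10 → no swap
j=1: data[1]=6 ≤ 10 → i=0, swap data[0],data[1] → 6 13 19 12 11 16 9 10
j=2: data[2]=19 > 10 → no swap
j=3: data[3]=12 > 10 → no swap
j=4: data[4]=11 > 10 → no swap
j=5: data[5]=16 > 10 → no swap
j=6: data[6]=9 ≤ 10 → i=1, swap data[1],data[6] → 6 9 19 12 11 16 13 10
(after j=6) data = 6 9 19 12 11 16 13 10

6 9 19 12 11 16 13 10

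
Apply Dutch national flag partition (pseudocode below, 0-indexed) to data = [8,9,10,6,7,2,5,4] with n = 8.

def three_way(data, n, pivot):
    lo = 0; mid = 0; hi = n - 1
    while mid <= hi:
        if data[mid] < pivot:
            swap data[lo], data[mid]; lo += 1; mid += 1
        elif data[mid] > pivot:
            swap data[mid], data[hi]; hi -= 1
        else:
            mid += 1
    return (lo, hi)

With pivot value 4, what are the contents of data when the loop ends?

pivot = 4; lo=0, mid=0, hi=7
data[mid]=8>4: swap data[0],data[7]; hi=6 → [4,9,10,6,7,2,5,8]
data[mid]=4=4: mid=1
data[mid]=9>4: swap data[1],data[6]; hi=5 → [4,5,10,6,7,2,9,8]
data[mid]=5>4: swap data[1],data[5]; hi=4 → [4,2,10,6,7,5,9,8]
data[mid]=2<4: swap data[0],data[1]; lo=1,mid=2 → [2,4,10,6,7,5,9,8]
data[mid]=10>4: swap data[2],data[4]; hi=3 → [2,4,7,6,10,5,9,8]
data[mid]=7>4: swap data[2],data[3]; hi=2 → [2,4,6,7,10,5,9,8]
data[mid]=6>4: swap data[2],data[2]; hi=1 → [2,4,6,7,10,5,9,8]
end: lo=1, hi=1; data = [2,4,6,7,10,5,9,8]

[2,4,6,7,10,5,9,8]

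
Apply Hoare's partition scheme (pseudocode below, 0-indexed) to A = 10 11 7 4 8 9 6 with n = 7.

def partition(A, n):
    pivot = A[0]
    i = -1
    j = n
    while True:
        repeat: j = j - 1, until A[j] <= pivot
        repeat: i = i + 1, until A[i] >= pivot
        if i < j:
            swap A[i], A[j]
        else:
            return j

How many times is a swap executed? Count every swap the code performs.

pivot=10
j stops at 6 (6), i stops at 0 (10); swap ⇒ 6 11 7 4 8 9 10
j stops at 5 (9), i stops at 1 (11); swap ⇒ 6 9 7 4 8 11 10
j stops at 4, i stops at 5; i≥j ⇒ return 4. A=6 9 7 4 8 11 10

2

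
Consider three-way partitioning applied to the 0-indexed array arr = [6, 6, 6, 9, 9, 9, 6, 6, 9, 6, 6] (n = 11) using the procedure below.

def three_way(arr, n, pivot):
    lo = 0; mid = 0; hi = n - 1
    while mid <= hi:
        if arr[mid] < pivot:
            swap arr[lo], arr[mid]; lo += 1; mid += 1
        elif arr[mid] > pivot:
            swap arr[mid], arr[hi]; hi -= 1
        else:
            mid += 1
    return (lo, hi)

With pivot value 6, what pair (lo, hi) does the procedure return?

lo=0 mid=0 hi=10
6=6: mid=1
6=6: mid=2
6=6: mid=3
9>6: swap(3,10), hi=9 ⇒ [6, 6, 6, 6, 9, 9, 6, 6, 9, 6, 9]
6=6: mid=4
9>6: swap(4,9), hi=8 ⇒ [6, 6, 6, 6, 6, 9, 6, 6, 9, 9, 9]
6=6: mid=5
9>6: swap(5,8), hi=7 ⇒ [6, 6, 6, 6, 6, 9, 6, 6, 9, 9, 9]
9>6: swap(5,7), hi=6 ⇒ [6, 6, 6, 6, 6, 6, 6, 9, 9, 9, 9]
6=6: mid=6
6=6: mid=7
done. lo=0 hi=6; arr=[6, 6, 6, 6, 6, 6, 6, 9, 9, 9, 9]

(0, 6)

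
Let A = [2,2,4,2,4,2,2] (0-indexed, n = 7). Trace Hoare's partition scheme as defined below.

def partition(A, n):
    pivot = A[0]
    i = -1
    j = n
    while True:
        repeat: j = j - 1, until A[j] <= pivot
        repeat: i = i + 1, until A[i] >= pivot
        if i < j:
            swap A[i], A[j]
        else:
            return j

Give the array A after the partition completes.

pivot = A[0] = 2; i = -1, j = 7
j→6 (A[6]=2≤2), i→0 (A[0]=2≥2); i<j, swap → [2,2,4,2,4,2,2]
j→5 (A[5]=2≤2), i→1 (A[1]=2≥2); i<j, swap → [2,2,4,2,4,2,2]
j→3 (A[3]=2≤2), i→2 (A[2]=4≥2); i<j, swap → [2,2,2,4,4,2,2]
j→2, i→3; i≥j, return j=2. A = [2,2,2,4,4,2,2]

[2,2,2,4,4,2,2]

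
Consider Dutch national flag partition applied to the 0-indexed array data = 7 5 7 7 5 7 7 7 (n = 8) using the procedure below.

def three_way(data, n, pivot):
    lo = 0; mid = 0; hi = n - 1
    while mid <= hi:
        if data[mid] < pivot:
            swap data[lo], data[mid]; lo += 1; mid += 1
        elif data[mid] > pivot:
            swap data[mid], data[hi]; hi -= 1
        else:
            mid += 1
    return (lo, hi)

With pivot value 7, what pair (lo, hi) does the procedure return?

(2, 7)

pivot = 7; lo=0, mid=0, hi=7
data[mid]=7=7: mid=1
data[mid]=5<7: swap data[0],data[1]; lo=1,mid=2 → 5 7 7 7 5 7 7 7
data[mid]=7=7: mid=3
data[mid]=7=7: mid=4
data[mid]=5<7: swap data[1],data[4]; lo=2,mid=5 → 5 5 7 7 7 7 7 7
data[mid]=7=7: mid=6
data[mid]=7=7: mid=7
data[mid]=7=7: mid=8
end: lo=2, hi=7; data = 5 5 7 7 7 7 7 7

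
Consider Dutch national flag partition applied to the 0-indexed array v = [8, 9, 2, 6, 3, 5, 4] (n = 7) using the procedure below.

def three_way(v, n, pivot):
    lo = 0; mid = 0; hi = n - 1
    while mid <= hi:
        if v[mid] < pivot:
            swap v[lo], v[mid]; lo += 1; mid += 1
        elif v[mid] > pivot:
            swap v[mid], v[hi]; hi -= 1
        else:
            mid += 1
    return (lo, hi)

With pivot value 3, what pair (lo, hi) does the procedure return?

(1, 1)

pivot = 3; lo=0, mid=0, hi=6
v[mid]=8>3: swap v[0],v[6]; hi=5 → [4, 9, 2, 6, 3, 5, 8]
v[mid]=4>3: swap v[0],v[5]; hi=4 → [5, 9, 2, 6, 3, 4, 8]
v[mid]=5>3: swap v[0],v[4]; hi=3 → [3, 9, 2, 6, 5, 4, 8]
v[mid]=3=3: mid=1
v[mid]=9>3: swap v[1],v[3]; hi=2 → [3, 6, 2, 9, 5, 4, 8]
v[mid]=6>3: swap v[1],v[2]; hi=1 → [3, 2, 6, 9, 5, 4, 8]
v[mid]=2<3: swap v[0],v[1]; lo=1,mid=2 → [2, 3, 6, 9, 5, 4, 8]
end: lo=1, hi=1; v = [2, 3, 6, 9, 5, 4, 8]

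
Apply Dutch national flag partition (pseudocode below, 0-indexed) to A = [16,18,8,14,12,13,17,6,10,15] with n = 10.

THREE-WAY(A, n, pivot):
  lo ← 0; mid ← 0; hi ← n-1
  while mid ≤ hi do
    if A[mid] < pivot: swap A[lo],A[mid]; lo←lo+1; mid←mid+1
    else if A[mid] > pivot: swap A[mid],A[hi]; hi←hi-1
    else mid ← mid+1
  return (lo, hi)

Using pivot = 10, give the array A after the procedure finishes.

[6,8,10,12,13,17,14,18,15,16]

lo=0 mid=0 hi=9
16>10: swap(0,9), hi=8 ⇒ [15,18,8,14,12,13,17,6,10,16]
15>10: swap(0,8), hi=7 ⇒ [10,18,8,14,12,13,17,6,15,16]
10=10: mid=1
18>10: swap(1,7), hi=6 ⇒ [10,6,8,14,12,13,17,18,15,16]
6<10: swap(0,1), lo=1 mid=2 ⇒ [6,10,8,14,12,13,17,18,15,16]
8<10: swap(1,2), lo=2 mid=3 ⇒ [6,8,10,14,12,13,17,18,15,16]
14>10: swap(3,6), hi=5 ⇒ [6,8,10,17,12,13,14,18,15,16]
17>10: swap(3,5), hi=4 ⇒ [6,8,10,13,12,17,14,18,15,16]
13>10: swap(3,4), hi=3 ⇒ [6,8,10,12,13,17,14,18,15,16]
12>10: swap(3,3), hi=2 ⇒ [6,8,10,12,13,17,14,18,15,16]
done. lo=2 hi=2; A=[6,8,10,12,13,17,14,18,15,16]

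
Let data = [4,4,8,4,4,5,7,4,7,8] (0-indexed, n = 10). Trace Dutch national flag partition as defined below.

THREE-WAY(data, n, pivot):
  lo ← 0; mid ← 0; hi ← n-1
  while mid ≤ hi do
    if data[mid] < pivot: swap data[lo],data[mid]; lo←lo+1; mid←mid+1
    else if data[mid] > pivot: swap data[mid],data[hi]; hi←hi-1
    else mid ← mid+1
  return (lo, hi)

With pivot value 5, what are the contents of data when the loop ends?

[4,4,4,4,4,5,7,7,8,8]

lo=0 mid=0 hi=9
4<5: swap(0,0), lo=1 mid=1 ⇒ [4,4,8,4,4,5,7,4,7,8]
4<5: swap(1,1), lo=2 mid=2 ⇒ [4,4,8,4,4,5,7,4,7,8]
8>5: swap(2,9), hi=8 ⇒ [4,4,8,4,4,5,7,4,7,8]
8>5: swap(2,8), hi=7 ⇒ [4,4,7,4,4,5,7,4,8,8]
7>5: swap(2,7), hi=6 ⇒ [4,4,4,4,4,5,7,7,8,8]
4<5: swap(2,2), lo=3 mid=3 ⇒ [4,4,4,4,4,5,7,7,8,8]
4<5: swap(3,3), lo=4 mid=4 ⇒ [4,4,4,4,4,5,7,7,8,8]
4<5: swap(4,4), lo=5 mid=5 ⇒ [4,4,4,4,4,5,7,7,8,8]
5=5: mid=6
7>5: swap(6,6), hi=5 ⇒ [4,4,4,4,4,5,7,7,8,8]
done. lo=5 hi=5; data=[4,4,4,4,4,5,7,7,8,8]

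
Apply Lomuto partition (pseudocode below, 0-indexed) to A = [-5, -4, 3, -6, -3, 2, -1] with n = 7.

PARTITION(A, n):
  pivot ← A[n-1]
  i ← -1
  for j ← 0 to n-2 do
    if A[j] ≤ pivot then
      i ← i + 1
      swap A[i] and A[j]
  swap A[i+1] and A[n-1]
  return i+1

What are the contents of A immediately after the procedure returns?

[-5, -4, -6, -3, -1, 2, 3]

pivot = A[6] = -1; i = -1
j=0: A[0]=-5 ≤ -1 → i=0, swap A[0],A[0] (no change) → [-5, -4, 3, -6, -3, 2, -1]
j=1: A[1]=-4 ≤ -1 → i=1, swap A[1],A[1] (no change) → [-5, -4, 3, -6, -3, 2, -1]
j=2: A[2]=3 > -1 → no swap
j=3: A[3]=-6 ≤ -1 → i=2, swap A[2],A[3] → [-5, -4, -6, 3, -3, 2, -1]
j=4: A[4]=-3 ≤ -1 → i=3, swap A[3],A[4] → [-5, -4, -6, -3, 3, 2, -1]
j=5: A[5]=2 > -1 → no swap
final swap A[4],A[6] → [-5, -4, -6, -3, -1, 2, 3]; return 4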